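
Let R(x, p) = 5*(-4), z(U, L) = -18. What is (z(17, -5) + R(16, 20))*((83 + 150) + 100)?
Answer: -12654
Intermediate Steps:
R(x, p) = -20
(z(17, -5) + R(16, 20))*((83 + 150) + 100) = (-18 - 20)*((83 + 150) + 100) = -38*(233 + 100) = -38*333 = -12654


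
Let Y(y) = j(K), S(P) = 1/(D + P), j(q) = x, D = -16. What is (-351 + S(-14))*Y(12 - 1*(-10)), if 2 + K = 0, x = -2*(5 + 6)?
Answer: 115841/15 ≈ 7722.7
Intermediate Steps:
x = -22 (x = -2*11 = -22)
K = -2 (K = -2 + 0 = -2)
j(q) = -22
S(P) = 1/(-16 + P)
Y(y) = -22
(-351 + S(-14))*Y(12 - 1*(-10)) = (-351 + 1/(-16 - 14))*(-22) = (-351 + 1/(-30))*(-22) = (-351 - 1/30)*(-22) = -10531/30*(-22) = 115841/15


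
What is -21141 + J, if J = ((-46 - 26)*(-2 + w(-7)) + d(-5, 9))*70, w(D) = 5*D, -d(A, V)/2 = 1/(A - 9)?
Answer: 165349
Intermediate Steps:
d(A, V) = -2/(-9 + A) (d(A, V) = -2/(A - 9) = -2/(-9 + A))
J = 186490 (J = ((-46 - 26)*(-2 + 5*(-7)) - 2/(-9 - 5))*70 = (-72*(-2 - 35) - 2/(-14))*70 = (-72*(-37) - 2*(-1/14))*70 = (2664 + 1/7)*70 = (18649/7)*70 = 186490)
-21141 + J = -21141 + 186490 = 165349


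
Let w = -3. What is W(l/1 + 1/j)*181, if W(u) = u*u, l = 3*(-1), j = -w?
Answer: 11584/9 ≈ 1287.1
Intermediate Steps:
j = 3 (j = -1*(-3) = 3)
l = -3
W(u) = u²
W(l/1 + 1/j)*181 = (-3/1 + 1/3)²*181 = (-3*1 + 1*(⅓))²*181 = (-3 + ⅓)²*181 = (-8/3)²*181 = (64/9)*181 = 11584/9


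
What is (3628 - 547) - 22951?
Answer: -19870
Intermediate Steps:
(3628 - 547) - 22951 = 3081 - 22951 = -19870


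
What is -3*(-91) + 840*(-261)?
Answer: -218967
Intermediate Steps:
-3*(-91) + 840*(-261) = 273 - 219240 = -218967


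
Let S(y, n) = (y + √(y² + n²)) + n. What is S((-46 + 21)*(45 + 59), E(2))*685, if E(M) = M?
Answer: -1779630 + 1370*√1690001 ≈ 1370.5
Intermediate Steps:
S(y, n) = n + y + √(n² + y²) (S(y, n) = (y + √(n² + y²)) + n = n + y + √(n² + y²))
S((-46 + 21)*(45 + 59), E(2))*685 = (2 + (-46 + 21)*(45 + 59) + √(2² + ((-46 + 21)*(45 + 59))²))*685 = (2 - 25*104 + √(4 + (-25*104)²))*685 = (2 - 2600 + √(4 + (-2600)²))*685 = (2 - 2600 + √(4 + 6760000))*685 = (2 - 2600 + √6760004)*685 = (2 - 2600 + 2*√1690001)*685 = (-2598 + 2*√1690001)*685 = -1779630 + 1370*√1690001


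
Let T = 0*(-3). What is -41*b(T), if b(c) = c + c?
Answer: 0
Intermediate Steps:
T = 0
b(c) = 2*c
-41*b(T) = -82*0 = -41*0 = 0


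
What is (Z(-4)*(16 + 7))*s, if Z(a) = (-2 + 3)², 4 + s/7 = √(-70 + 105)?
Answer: -644 + 161*√35 ≈ 308.49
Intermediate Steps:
s = -28 + 7*√35 (s = -28 + 7*√(-70 + 105) = -28 + 7*√35 ≈ 13.413)
Z(a) = 1 (Z(a) = 1² = 1)
(Z(-4)*(16 + 7))*s = (1*(16 + 7))*(-28 + 7*√35) = (1*23)*(-28 + 7*√35) = 23*(-28 + 7*√35) = -644 + 161*√35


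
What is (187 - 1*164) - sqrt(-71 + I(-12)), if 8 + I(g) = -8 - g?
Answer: 23 - 5*I*sqrt(3) ≈ 23.0 - 8.6602*I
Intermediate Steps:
I(g) = -16 - g (I(g) = -8 + (-8 - g) = -16 - g)
(187 - 1*164) - sqrt(-71 + I(-12)) = (187 - 1*164) - sqrt(-71 + (-16 - 1*(-12))) = (187 - 164) - sqrt(-71 + (-16 + 12)) = 23 - sqrt(-71 - 4) = 23 - sqrt(-75) = 23 - 5*I*sqrt(3)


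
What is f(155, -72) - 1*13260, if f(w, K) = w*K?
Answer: -24420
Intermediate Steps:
f(w, K) = K*w
f(155, -72) - 1*13260 = -72*155 - 1*13260 = -11160 - 13260 = -24420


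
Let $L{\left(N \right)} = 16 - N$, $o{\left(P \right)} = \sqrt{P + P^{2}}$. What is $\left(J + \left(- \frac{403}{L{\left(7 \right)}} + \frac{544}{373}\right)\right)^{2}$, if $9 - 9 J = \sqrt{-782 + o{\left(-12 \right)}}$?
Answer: $\frac{\left(142066 + 373 i \sqrt{2} \sqrt{391 - \sqrt{33}}\right)^{2}}{11269449} \approx 1781.4 + 261.05 i$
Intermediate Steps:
$J = 1 - \frac{\sqrt{-782 + 2 \sqrt{33}}}{9}$ ($J = 1 - \frac{\sqrt{-782 + \sqrt{- 12 \left(1 - 12\right)}}}{9} = 1 - \frac{\sqrt{-782 + \sqrt{\left(-12\right) \left(-11\right)}}}{9} = 1 - \frac{\sqrt{-782 + \sqrt{132}}}{9} = 1 - \frac{\sqrt{-782 + 2 \sqrt{33}}}{9} \approx 1.0 - 3.0842 i$)
$\left(J + \left(- \frac{403}{L{\left(7 \right)}} + \frac{544}{373}\right)\right)^{2} = \left(\left(1 - \frac{\sqrt{-782 + 2 \sqrt{33}}}{9}\right) + \left(- \frac{403}{16 - 7} + \frac{544}{373}\right)\right)^{2} = \left(\left(1 - \frac{\sqrt{-782 + 2 \sqrt{33}}}{9}\right) + \left(- \frac{403}{16 - 7} + 544 \cdot \frac{1}{373}\right)\right)^{2} = \left(\left(1 - \frac{\sqrt{-782 + 2 \sqrt{33}}}{9}\right) + \left(- \frac{403}{9} + \frac{544}{373}\right)\right)^{2} = \left(\left(1 - \frac{\sqrt{-782 + 2 \sqrt{33}}}{9}\right) - \frac{145423}{3357}\right)^{2} = \left(- \frac{142066}{3357} - \frac{\sqrt{-782 + 2 \sqrt{33}}}{9}\right)^{2}$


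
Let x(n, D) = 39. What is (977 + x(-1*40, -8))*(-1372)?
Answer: -1393952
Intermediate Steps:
(977 + x(-1*40, -8))*(-1372) = (977 + 39)*(-1372) = 1016*(-1372) = -1393952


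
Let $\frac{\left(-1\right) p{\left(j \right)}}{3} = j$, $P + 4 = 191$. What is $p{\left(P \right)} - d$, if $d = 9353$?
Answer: $-9914$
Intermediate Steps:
$P = 187$ ($P = -4 + 191 = 187$)
$p{\left(j \right)} = - 3 j$
$p{\left(P \right)} - d = \left(-3\right) 187 - 9353 = -561 - 9353 = -9914$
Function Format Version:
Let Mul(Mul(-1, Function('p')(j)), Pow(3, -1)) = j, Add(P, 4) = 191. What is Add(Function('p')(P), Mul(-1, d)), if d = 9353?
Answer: -9914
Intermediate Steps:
P = 187 (P = Add(-4, 191) = 187)
Function('p')(j) = Mul(-3, j)
Add(Function('p')(P), Mul(-1, d)) = Add(Mul(-3, 187), Mul(-1, 9353)) = Add(-561, -9353) = -9914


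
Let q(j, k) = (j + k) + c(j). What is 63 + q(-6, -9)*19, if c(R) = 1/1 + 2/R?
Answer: -628/3 ≈ -209.33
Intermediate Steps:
c(R) = 1 + 2/R (c(R) = 1*1 + 2/R = 1 + 2/R)
q(j, k) = j + k + (2 + j)/j (q(j, k) = (j + k) + (2 + j)/j = j + k + (2 + j)/j)
63 + q(-6, -9)*19 = 63 + (1 - 6 - 9 + 2/(-6))*19 = 63 + (1 - 6 - 9 + 2*(-⅙))*19 = 63 + (1 - 6 - 9 - ⅓)*19 = 63 - 43/3*19 = 63 - 817/3 = -628/3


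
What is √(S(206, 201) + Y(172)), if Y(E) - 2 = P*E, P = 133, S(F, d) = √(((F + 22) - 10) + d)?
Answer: √(22878 + √419) ≈ 151.32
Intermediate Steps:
S(F, d) = √(12 + F + d) (S(F, d) = √(((22 + F) - 10) + d) = √((12 + F) + d) = √(12 + F + d))
Y(E) = 2 + 133*E
√(S(206, 201) + Y(172)) = √(√(12 + 206 + 201) + (2 + 133*172)) = √(√419 + (2 + 22876)) = √(√419 + 22878) = √(22878 + √419)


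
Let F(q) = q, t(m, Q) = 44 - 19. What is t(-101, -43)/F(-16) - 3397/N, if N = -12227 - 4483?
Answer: -181699/133680 ≈ -1.3592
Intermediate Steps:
t(m, Q) = 25
N = -16710
t(-101, -43)/F(-16) - 3397/N = 25/(-16) - 3397/(-16710) = 25*(-1/16) - 3397*(-1/16710) = -25/16 + 3397/16710 = -181699/133680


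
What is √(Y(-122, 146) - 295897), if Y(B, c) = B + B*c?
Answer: I*√313831 ≈ 560.21*I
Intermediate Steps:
√(Y(-122, 146) - 295897) = √(-122*(1 + 146) - 295897) = √(-122*147 - 295897) = √(-17934 - 295897) = √(-313831) = I*√313831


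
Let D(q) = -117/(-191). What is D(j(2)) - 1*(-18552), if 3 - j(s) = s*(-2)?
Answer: 3543549/191 ≈ 18553.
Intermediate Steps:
j(s) = 3 + 2*s (j(s) = 3 - s*(-2) = 3 - (-2)*s = 3 + 2*s)
D(q) = 117/191 (D(q) = -117*(-1/191) = 117/191)
D(j(2)) - 1*(-18552) = 117/191 - 1*(-18552) = 117/191 + 18552 = 3543549/191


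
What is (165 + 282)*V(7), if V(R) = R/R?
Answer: 447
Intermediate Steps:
V(R) = 1
(165 + 282)*V(7) = (165 + 282)*1 = 447*1 = 447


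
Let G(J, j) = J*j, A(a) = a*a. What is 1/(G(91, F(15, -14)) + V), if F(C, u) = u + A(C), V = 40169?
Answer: 1/59370 ≈ 1.6844e-5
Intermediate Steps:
A(a) = a**2
F(C, u) = u + C**2
1/(G(91, F(15, -14)) + V) = 1/(91*(-14 + 15**2) + 40169) = 1/(91*(-14 + 225) + 40169) = 1/(91*211 + 40169) = 1/(19201 + 40169) = 1/59370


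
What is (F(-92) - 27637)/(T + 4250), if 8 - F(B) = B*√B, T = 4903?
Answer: -27629/9153 + 184*I*√23/9153 ≈ -3.0186 + 0.096409*I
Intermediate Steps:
F(B) = 8 - B^(3/2) (F(B) = 8 - B*√B = 8 - B^(3/2))
(F(-92) - 27637)/(T + 4250) = ((8 - (-92)^(3/2)) - 27637)/(4903 + 4250) = ((8 - (-184)*I*√23) - 27637)/9153 = ((8 + 184*I*√23) - 27637)*(1/9153) = (-27629 + 184*I*√23)*(1/9153) = -27629/9153 + 184*I*√23/9153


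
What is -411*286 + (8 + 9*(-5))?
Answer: -117583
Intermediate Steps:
-411*286 + (8 + 9*(-5)) = -117546 + (8 - 45) = -117546 - 37 = -117583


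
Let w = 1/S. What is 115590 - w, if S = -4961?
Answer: 573441991/4961 ≈ 1.1559e+5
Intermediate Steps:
w = -1/4961 (w = 1/(-4961) = -1/4961 ≈ -0.00020157)
115590 - w = 115590 - 1*(-1/4961) = 115590 + 1/4961 = 573441991/4961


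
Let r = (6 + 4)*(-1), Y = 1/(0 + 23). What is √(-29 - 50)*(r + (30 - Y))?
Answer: 459*I*√79/23 ≈ 177.38*I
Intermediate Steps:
Y = 1/23 ≈ 0.043478
r = -10 (r = 10*(-1) = -10)
√(-29 - 50)*(r + (30 - Y)) = √(-29 - 50)*(-10 + (30 - 1*1/23)) = √(-79)*(-10 + (30 - 1/23)) = (I*√79)*(-10 + 689/23) = (I*√79)*(459/23) = 459*I*√79/23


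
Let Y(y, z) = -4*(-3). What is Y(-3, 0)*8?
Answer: 96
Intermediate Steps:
Y(y, z) = 12
Y(-3, 0)*8 = 12*8 = 96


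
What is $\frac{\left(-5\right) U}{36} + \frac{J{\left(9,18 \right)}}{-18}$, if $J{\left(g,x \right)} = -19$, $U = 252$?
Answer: $- \frac{611}{18} \approx -33.944$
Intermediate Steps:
$\frac{\left(-5\right) U}{36} + \frac{J{\left(9,18 \right)}}{-18} = \frac{\left(-5\right) 252}{36} - \frac{19}{-18} = \left(-1260\right) \frac{1}{36} - - \frac{19}{18} = -35 + \frac{19}{18} = - \frac{611}{18}$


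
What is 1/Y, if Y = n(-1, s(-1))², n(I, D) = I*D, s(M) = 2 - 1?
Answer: 1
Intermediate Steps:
s(M) = 1
n(I, D) = D*I
Y = 1 (Y = (1*(-1))² = (-1)² = 1)
1/Y = 1/1 = 1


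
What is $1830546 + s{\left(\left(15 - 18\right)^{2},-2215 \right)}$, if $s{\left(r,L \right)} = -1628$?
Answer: $1828918$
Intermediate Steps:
$1830546 + s{\left(\left(15 - 18\right)^{2},-2215 \right)} = 1830546 - 1628 = 1828918$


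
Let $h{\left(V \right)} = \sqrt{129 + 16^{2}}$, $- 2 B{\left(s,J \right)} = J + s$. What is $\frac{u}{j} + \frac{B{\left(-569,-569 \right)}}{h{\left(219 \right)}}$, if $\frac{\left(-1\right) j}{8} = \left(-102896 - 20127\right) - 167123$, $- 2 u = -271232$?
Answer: $\frac{8476}{145073} + \frac{569 \sqrt{385}}{385} \approx 29.057$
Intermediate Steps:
$B{\left(s,J \right)} = - \frac{J}{2} - \frac{s}{2}$ ($B{\left(s,J \right)} = - \frac{J + s}{2} = - \frac{J}{2} - \frac{s}{2}$)
$h{\left(V \right)} = \sqrt{385}$ ($h{\left(V \right)} = \sqrt{129 + 256} = \sqrt{385}$)
$u = 135616$ ($u = \left(- \frac{1}{2}\right) \left(-271232\right) = 135616$)
$j = 2321168$ ($j = - 8 \left(\left(-102896 - 20127\right) - 167123\right) = - 8 \left(-123023 - 167123\right) = \left(-8\right) \left(-290146\right) = 2321168$)
$\frac{u}{j} + \frac{B{\left(-569,-569 \right)}}{h{\left(219 \right)}} = \frac{135616}{2321168} + \frac{\left(- \frac{1}{2}\right) \left(-569\right) - - \frac{569}{2}}{\sqrt{385}} = 135616 \cdot \frac{1}{2321168} + \left(\frac{569}{2} + \frac{569}{2}\right) \frac{\sqrt{385}}{385} = \frac{8476}{145073} + 569 \frac{\sqrt{385}}{385} = \frac{8476}{145073} + \frac{569 \sqrt{385}}{385}$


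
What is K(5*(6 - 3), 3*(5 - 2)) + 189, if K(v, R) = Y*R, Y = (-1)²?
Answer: 198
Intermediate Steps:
Y = 1
K(v, R) = R (K(v, R) = 1*R = R)
K(5*(6 - 3), 3*(5 - 2)) + 189 = 3*(5 - 2) + 189 = 3*3 + 189 = 9 + 189 = 198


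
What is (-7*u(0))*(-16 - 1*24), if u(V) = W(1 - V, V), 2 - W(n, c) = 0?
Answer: 560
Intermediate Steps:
W(n, c) = 2 (W(n, c) = 2 - 1*0 = 2 + 0 = 2)
u(V) = 2
(-7*u(0))*(-16 - 1*24) = (-7*2)*(-16 - 1*24) = -14*(-16 - 24) = -14*(-40) = 560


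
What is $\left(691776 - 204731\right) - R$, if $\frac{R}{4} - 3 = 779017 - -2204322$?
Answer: $-11446323$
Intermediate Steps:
$R = 11933368$ ($R = 12 + 4 \left(779017 - -2204322\right) = 12 + 4 \left(779017 + 2204322\right) = 12 + 4 \cdot 2983339 = 12 + 11933356 = 11933368$)
$\left(691776 - 204731\right) - R = \left(691776 - 204731\right) - 11933368 = 487045 - 11933368 = -11446323$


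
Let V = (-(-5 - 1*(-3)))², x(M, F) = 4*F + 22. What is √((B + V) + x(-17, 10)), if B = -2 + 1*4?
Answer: 2*√17 ≈ 8.2462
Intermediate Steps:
x(M, F) = 22 + 4*F
V = 4 (V = (-(-5 + 3))² = (-1*(-2))² = 2² = 4)
B = 2 (B = -2 + 4 = 2)
√((B + V) + x(-17, 10)) = √((2 + 4) + (22 + 4*10)) = √(6 + (22 + 40)) = √(6 + 62) = √68 = 2*√17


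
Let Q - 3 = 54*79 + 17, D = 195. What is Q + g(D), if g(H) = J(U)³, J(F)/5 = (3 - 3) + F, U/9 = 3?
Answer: 2464661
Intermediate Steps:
U = 27 (U = 9*3 = 27)
J(F) = 5*F (J(F) = 5*((3 - 3) + F) = 5*(0 + F) = 5*F)
Q = 4286 (Q = 3 + (54*79 + 17) = 3 + (4266 + 17) = 3 + 4283 = 4286)
g(H) = 2460375 (g(H) = (5*27)³ = 135³ = 2460375)
Q + g(D) = 4286 + 2460375 = 2464661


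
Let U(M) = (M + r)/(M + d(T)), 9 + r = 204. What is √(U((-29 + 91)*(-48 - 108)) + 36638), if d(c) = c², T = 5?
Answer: √3409792569161/9647 ≈ 191.41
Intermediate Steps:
r = 195 (r = -9 + 204 = 195)
U(M) = (195 + M)/(25 + M) (U(M) = (M + 195)/(M + 5²) = (195 + M)/(M + 25) = (195 + M)/(25 + M))
√(U((-29 + 91)*(-48 - 108)) + 36638) = √((195 + (-29 + 91)*(-48 - 108))/(25 + (-29 + 91)*(-48 - 108)) + 36638) = √((195 + 62*(-156))/(25 + 62*(-156)) + 36638) = √((195 - 9672)/(25 - 9672) + 36638) = √(-9477/(-9647) + 36638) = √(-1/9647*(-9477) + 36638) = √(9477/9647 + 36638) = √(353456263/9647) = √3409792569161/9647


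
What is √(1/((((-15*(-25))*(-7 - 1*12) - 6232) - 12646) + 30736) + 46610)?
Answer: √1044124085023/4733 ≈ 215.89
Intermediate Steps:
√(1/((((-15*(-25))*(-7 - 1*12) - 6232) - 12646) + 30736) + 46610) = √(1/(((375*(-7 - 12) - 6232) - 12646) + 30736) + 46610) = √(1/(((375*(-19) - 6232) - 12646) + 30736) + 46610) = √(1/(((-7125 - 6232) - 12646) + 30736) + 46610) = √(1/((-13357 - 12646) + 30736) + 46610) = √(1/(-26003 + 30736) + 46610) = √(1/4733 + 46610) = √(220605131/4733) = √1044124085023/4733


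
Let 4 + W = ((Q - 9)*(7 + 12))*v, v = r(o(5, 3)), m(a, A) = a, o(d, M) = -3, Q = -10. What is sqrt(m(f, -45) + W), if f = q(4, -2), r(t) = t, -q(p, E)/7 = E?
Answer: sqrt(1093) ≈ 33.061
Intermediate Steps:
q(p, E) = -7*E
f = 14 (f = -7*(-2) = 14)
v = -3
W = 1079 (W = -4 + ((-10 - 9)*(7 + 12))*(-3) = -4 - 19*19*(-3) = -4 - 361*(-3) = -4 + 1083 = 1079)
sqrt(m(f, -45) + W) = sqrt(14 + 1079) = sqrt(1093)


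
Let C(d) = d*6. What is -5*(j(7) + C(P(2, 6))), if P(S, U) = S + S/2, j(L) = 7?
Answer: -125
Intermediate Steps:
P(S, U) = 3*S/2 (P(S, U) = S + S*(½) = S + S/2 = 3*S/2)
C(d) = 6*d
-5*(j(7) + C(P(2, 6))) = -5*(7 + 6*((3/2)*2)) = -5*(7 + 6*3) = -5*(7 + 18) = -5*25 = -125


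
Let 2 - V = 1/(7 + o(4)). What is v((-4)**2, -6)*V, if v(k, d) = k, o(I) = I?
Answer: 336/11 ≈ 30.545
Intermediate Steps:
V = 21/11 (V = 2 - 1/(7 + 4) = 2 - 1/11 = 21/11 ≈ 1.9091)
v((-4)**2, -6)*V = (-4)**2*(21/11) = 16*(21/11) = 336/11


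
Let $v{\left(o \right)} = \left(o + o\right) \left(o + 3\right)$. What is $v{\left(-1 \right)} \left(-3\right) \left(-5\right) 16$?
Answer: $-960$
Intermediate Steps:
$v{\left(o \right)} = 2 o \left(3 + o\right)$
$v{\left(-1 \right)} \left(-3\right) \left(-5\right) 16 = 2 \left(-1\right) \left(3 - 1\right) \left(-3\right) \left(-5\right) 16 = 2 \left(-1\right) 2 \left(-3\right) \left(-5\right) 16 = \left(-4\right) \left(-3\right) \left(-5\right) 16 = 12 \left(-5\right) 16 = \left(-60\right) 16 = -960$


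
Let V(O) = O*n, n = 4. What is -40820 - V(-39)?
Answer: -40664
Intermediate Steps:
V(O) = 4*O (V(O) = O*4 = 4*O)
-40820 - V(-39) = -40820 - 4*(-39) = -40820 - 1*(-156) = -40820 + 156 = -40664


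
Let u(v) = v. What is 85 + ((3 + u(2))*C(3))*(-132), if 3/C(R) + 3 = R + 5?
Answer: -311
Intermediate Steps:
C(R) = 3/(2 + R) (C(R) = 3/(-3 + (R + 5)) = 3/(-3 + (5 + R)) = 3/(2 + R))
85 + ((3 + u(2))*C(3))*(-132) = 85 + ((3 + 2)*(3/(2 + 3)))*(-132) = 85 + (5*(3/5))*(-132) = 85 + (5*(3*(⅕)))*(-132) = 85 + (5*(⅗))*(-132) = 85 + 3*(-132) = 85 - 396 = -311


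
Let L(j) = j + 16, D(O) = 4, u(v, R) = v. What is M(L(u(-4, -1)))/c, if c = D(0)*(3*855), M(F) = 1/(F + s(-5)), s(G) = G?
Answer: 1/71820 ≈ 1.3924e-5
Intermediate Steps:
L(j) = 16 + j
M(F) = 1/(-5 + F) (M(F) = 1/(F - 5) = 1/(-5 + F))
c = 10260 (c = 4*(3*855) = 4*2565 = 10260)
M(L(u(-4, -1)))/c = 1/((-5 + (16 - 4))*10260) = (1/10260)/(-5 + 12) = (1/10260)/7 = (⅐)*(1/10260) = 1/71820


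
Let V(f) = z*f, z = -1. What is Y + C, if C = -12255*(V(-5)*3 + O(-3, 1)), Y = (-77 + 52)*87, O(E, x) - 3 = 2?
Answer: -247275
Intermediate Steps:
O(E, x) = 5 (O(E, x) = 3 + 2 = 5)
V(f) = -f
Y = -2175 (Y = -25*87 = -2175)
C = -245100 (C = -12255*(-1*(-5)*3 + 5) = -12255*(5*3 + 5) = -12255*(15 + 5) = -12255*20 = -245100)
Y + C = -2175 - 245100 = -247275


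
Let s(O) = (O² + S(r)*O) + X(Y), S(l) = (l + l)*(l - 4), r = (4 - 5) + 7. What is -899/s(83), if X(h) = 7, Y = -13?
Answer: -899/8888 ≈ -0.10115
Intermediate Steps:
r = 6 (r = -1 + 7 = 6)
S(l) = 2*l*(-4 + l) (S(l) = (2*l)*(-4 + l) = 2*l*(-4 + l))
s(O) = 7 + O² + 24*O (s(O) = (O² + (2*6*(-4 + 6))*O) + 7 = (O² + (2*6*2)*O) + 7 = (O² + 24*O) + 7 = 7 + O² + 24*O)
-899/s(83) = -899/(7 + 83² + 24*83) = -899/(7 + 6889 + 1992) = -899/8888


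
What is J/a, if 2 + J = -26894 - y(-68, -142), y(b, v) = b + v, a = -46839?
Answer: 26686/46839 ≈ 0.56974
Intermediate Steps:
J = -26686 (J = -2 + (-26894 - (-68 - 142)) = -2 + (-26894 - 1*(-210)) = -2 + (-26894 + 210) = -2 - 26684 = -26686)
J/a = -26686/(-46839) = -26686*(-1/46839) = 26686/46839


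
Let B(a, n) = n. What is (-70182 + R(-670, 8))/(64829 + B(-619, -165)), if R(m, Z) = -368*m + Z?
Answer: 88193/32332 ≈ 2.7277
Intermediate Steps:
R(m, Z) = Z - 368*m
(-70182 + R(-670, 8))/(64829 + B(-619, -165)) = (-70182 + (8 - 368*(-670)))/(64829 - 165) = (-70182 + (8 + 246560))/64664 = (-70182 + 246568)*(1/64664) = 176386*(1/64664) = 88193/32332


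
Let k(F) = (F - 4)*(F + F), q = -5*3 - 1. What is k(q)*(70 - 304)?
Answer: -149760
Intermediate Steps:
q = -16 (q = -15 - 1 = -16)
k(F) = 2*F*(-4 + F) (k(F) = (-4 + F)*(2*F) = 2*F*(-4 + F))
k(q)*(70 - 304) = (2*(-16)*(-4 - 16))*(70 - 304) = (2*(-16)*(-20))*(-234) = 640*(-234) = -149760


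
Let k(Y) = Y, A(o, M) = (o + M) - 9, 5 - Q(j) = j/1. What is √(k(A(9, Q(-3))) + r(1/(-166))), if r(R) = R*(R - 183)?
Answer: √250827/166 ≈ 3.0170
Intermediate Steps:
Q(j) = 5 - j (Q(j) = 5 - j/1 = 5 - j)
A(o, M) = -9 + M + o (A(o, M) = (M + o) - 9 = -9 + M + o)
r(R) = R*(-183 + R)
√(k(A(9, Q(-3))) + r(1/(-166))) = √((-9 + (5 - 1*(-3)) + 9) + (-183 + 1/(-166))/(-166)) = √((-9 + (5 + 3) + 9) - (-183 - 1/166)/166) = √((-9 + 8 + 9) - 1/166*(-30379/166)) = √(8 + 30379/27556) = √(250827/27556) = √250827/166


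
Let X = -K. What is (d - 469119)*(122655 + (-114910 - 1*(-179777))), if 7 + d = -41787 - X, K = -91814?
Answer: -113024572494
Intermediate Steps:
X = 91814 (X = -1*(-91814) = 91814)
d = -133608 (d = -7 + (-41787 - 1*91814) = -7 + (-41787 - 91814) = -7 - 133601 = -133608)
(d - 469119)*(122655 + (-114910 - 1*(-179777))) = (-133608 - 469119)*(122655 + (-114910 - 1*(-179777))) = -602727*(122655 + (-114910 + 179777)) = -602727*(122655 + 64867) = -602727*187522 = -113024572494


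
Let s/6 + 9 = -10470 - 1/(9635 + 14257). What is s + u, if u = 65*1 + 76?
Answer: -249802807/3982 ≈ -62733.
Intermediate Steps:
u = 141 (u = 65 + 76 = 141)
s = -250364269/3982 (s = -54 + 6*(-10470 - 1/(9635 + 14257)) = -54 + 6*(-10470 - 1/23892) = -54 + 6*(-250149241/23892) = -54 - 250149241/3982 = -250364269/3982 ≈ -62874.)
s + u = -250364269/3982 + 141 = -249802807/3982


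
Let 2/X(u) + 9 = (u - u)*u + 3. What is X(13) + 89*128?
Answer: 34175/3 ≈ 11392.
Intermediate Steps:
X(u) = -⅓ (X(u) = 2/(-9 + ((u - u)*u + 3)) = 2/(-9 + (0*u + 3)) = 2/(-9 + (0 + 3)) = 2/(-9 + 3) = 2/(-6) = 2*(-⅙) = -⅓)
X(13) + 89*128 = -⅓ + 89*128 = -⅓ + 11392 = 34175/3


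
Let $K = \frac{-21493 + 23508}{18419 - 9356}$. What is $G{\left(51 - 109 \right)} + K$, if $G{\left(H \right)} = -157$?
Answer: $- \frac{1420876}{9063} \approx -156.78$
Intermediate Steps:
$K = \frac{2015}{9063} \approx 0.22233$
$G{\left(51 - 109 \right)} + K = -157 + \frac{2015}{9063} = - \frac{1420876}{9063}$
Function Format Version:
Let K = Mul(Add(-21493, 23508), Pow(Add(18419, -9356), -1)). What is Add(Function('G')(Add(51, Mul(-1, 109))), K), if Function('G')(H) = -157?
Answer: Rational(-1420876, 9063) ≈ -156.78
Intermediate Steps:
K = Rational(2015, 9063) (K = Mul(2015, Pow(9063, -1)) = Mul(2015, Rational(1, 9063)) = Rational(2015, 9063) ≈ 0.22233)
Add(Function('G')(Add(51, Mul(-1, 109))), K) = Add(-157, Rational(2015, 9063)) = Rational(-1420876, 9063)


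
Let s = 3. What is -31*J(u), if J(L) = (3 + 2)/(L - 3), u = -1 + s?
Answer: 155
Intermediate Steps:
u = 2 (u = -1 + 3 = 2)
J(L) = 5/(-3 + L)
-31*J(u) = -155/(-3 + 2) = -155/(-1) = -155*(-1) = -31*(-5) = 155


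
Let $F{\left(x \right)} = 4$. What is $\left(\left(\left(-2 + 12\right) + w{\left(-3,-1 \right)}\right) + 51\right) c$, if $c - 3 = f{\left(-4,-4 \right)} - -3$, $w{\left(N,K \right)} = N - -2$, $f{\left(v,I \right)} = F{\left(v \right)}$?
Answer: $600$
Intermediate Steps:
$f{\left(v,I \right)} = 4$
$w{\left(N,K \right)} = 2 + N$ ($w{\left(N,K \right)} = N + 2 = 2 + N$)
$c = 10$ ($c = 3 + \left(4 - -3\right) = 3 + \left(4 + 3\right) = 3 + 7 = 10$)
$\left(\left(\left(-2 + 12\right) + w{\left(-3,-1 \right)}\right) + 51\right) c = \left(\left(\left(-2 + 12\right) + \left(2 - 3\right)\right) + 51\right) 10 = \left(\left(10 - 1\right) + 51\right) 10 = \left(9 + 51\right) 10 = 60 \cdot 10 = 600$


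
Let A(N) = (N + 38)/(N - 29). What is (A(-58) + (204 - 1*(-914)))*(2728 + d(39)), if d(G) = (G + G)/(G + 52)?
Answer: 265479596/87 ≈ 3.0515e+6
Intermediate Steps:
A(N) = (38 + N)/(-29 + N)
d(G) = 2*G/(52 + G) (d(G) = (2*G)/(52 + G) = 2*G/(52 + G))
(A(-58) + (204 - 1*(-914)))*(2728 + d(39)) = ((38 - 58)/(-29 - 58) + (204 - 1*(-914)))*(2728 + 2*39/(52 + 39)) = (-20/(-87) + (204 + 914))*(2728 + 2*39/91) = (-1/87*(-20) + 1118)*(2728 + 2*39*(1/91)) = (20/87 + 1118)*(2728 + 6/7) = (97286/87)*(19102/7) = 265479596/87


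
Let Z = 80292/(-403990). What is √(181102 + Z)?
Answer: 14*√37700571822430/201995 ≈ 425.56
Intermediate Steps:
Z = -40146/201995 (Z = 80292*(-1/403990) = -40146/201995 ≈ -0.19875)
√(181102 + Z) = √(181102 - 40146/201995) = √(36581658344/201995) = 14*√37700571822430/201995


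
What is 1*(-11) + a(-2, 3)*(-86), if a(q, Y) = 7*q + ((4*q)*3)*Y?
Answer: 7385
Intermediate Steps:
a(q, Y) = 7*q + 12*Y*q (a(q, Y) = 7*q + (12*q)*Y = 7*q + 12*Y*q)
1*(-11) + a(-2, 3)*(-86) = 1*(-11) - 2*(7 + 12*3)*(-86) = -11 - 2*(7 + 36)*(-86) = -11 - 2*43*(-86) = -11 - 86*(-86) = -11 + 7396 = 7385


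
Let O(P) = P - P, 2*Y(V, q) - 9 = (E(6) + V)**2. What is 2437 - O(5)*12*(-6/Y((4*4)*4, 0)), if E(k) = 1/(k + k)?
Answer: 2437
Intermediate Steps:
E(k) = 1/(2*k)
Y(V, q) = 9/2 + (1/12 + V)**2/2 (Y(V, q) = 9/2 + ((1/2)/6 + V)**2/2 = 9/2 + ((1/2)*(1/6) + V)**2/2 = 9/2 + (1/12 + V)**2/2)
O(P) = 0
2437 - O(5)*12*(-6/Y((4*4)*4, 0)) = 2437 - 0*12*(-6/(9/2 + (1 + 12*((4*4)*4))**2/288)) = 2437 - 0*(-6/(9/2 + (1 + 12*(16*4))**2/288)) = 2437 - 0*(-6/(9/2 + (1 + 12*64)**2/288)) = 2437 - 0*(-6/(9/2 + (1 + 768)**2/288)) = 2437 - 0*(-6/(9/2 + (1/288)*769**2)) = 2437 - 0*(-6/(9/2 + (1/288)*591361)) = 2437 - 0*(-6/(9/2 + 591361/288)) = 2437 - 0*(-6/592657/288) = 2437 - 0*(-6*288/592657) = 2437 - 0*(-1728)/592657 = 2437 - 1*0 = 2437 + 0 = 2437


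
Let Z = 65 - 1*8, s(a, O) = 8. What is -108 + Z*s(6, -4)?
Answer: 348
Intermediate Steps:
Z = 57 (Z = 65 - 8 = 57)
-108 + Z*s(6, -4) = -108 + 57*8 = -108 + 456 = 348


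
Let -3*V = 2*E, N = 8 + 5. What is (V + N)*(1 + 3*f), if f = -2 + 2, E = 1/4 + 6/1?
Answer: 53/6 ≈ 8.8333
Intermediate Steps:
E = 25/4 (E = 1*(¼) + 6*1 = ¼ + 6 = 25/4 ≈ 6.2500)
f = 0
N = 13
V = -25/6 (V = -2*25/(3*4) = -⅓*25/2 = -25/6 ≈ -4.1667)
(V + N)*(1 + 3*f) = (-25/6 + 13)*(1 + 3*0) = 53*(1 + 0)/6 = (53/6)*1 = 53/6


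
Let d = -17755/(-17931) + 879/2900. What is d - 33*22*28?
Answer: -1056986716351/51999900 ≈ -20327.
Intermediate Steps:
d = 67250849/51999900 (d = -17755*(-1/17931) + 879*(1/2900) = 17755/17931 + 879/2900 = 67250849/51999900 ≈ 1.2933)
d - 33*22*28 = 67250849/51999900 - 33*22*28 = 67250849/51999900 - 726*28 = 67250849/51999900 - 1*20328 = 67250849/51999900 - 20328 = -1056986716351/51999900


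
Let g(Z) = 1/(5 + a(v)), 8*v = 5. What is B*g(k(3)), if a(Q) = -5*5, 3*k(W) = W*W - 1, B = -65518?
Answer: 32759/10 ≈ 3275.9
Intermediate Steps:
v = 5/8 (v = (⅛)*5 = 5/8 ≈ 0.62500)
k(W) = -⅓ + W²/3 (k(W) = (W*W - 1)/3 = (W² - 1)/3 = (-1 + W²)/3 = -⅓ + W²/3)
a(Q) = -25
g(Z) = -1/20 (g(Z) = 1/(5 - 25) = 1/(-20) = -1/20)
B*g(k(3)) = -65518*(-1/20) = 32759/10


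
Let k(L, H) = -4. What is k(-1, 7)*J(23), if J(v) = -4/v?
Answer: 16/23 ≈ 0.69565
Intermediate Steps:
k(-1, 7)*J(23) = -(-16)/23 = -4*(-4/23) = 16/23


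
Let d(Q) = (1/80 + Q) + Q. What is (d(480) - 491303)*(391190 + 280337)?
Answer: -26342284429353/80 ≈ -3.2928e+11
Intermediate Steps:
d(Q) = 1/80 + 2*Q (d(Q) = (1/80 + Q) + Q = 1/80 + 2*Q)
(d(480) - 491303)*(391190 + 280337) = ((1/80 + 2*480) - 491303)*(391190 + 280337) = ((1/80 + 960) - 491303)*671527 = (76801/80 - 491303)*671527 = -39227439/80*671527 = -26342284429353/80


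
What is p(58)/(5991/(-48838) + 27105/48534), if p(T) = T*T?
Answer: 664475078924/86082233 ≈ 7719.1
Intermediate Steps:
p(T) = T²
p(58)/(5991/(-48838) + 27105/48534) = 58²/(5991/(-48838) + 27105/48534) = 3364/(5991*(-1/48838) + 27105*(1/48534)) = 3364/(-5991/48838 + 9035/16178) = 3364/(86082233/197525291) = 3364*(197525291/86082233) = 664475078924/86082233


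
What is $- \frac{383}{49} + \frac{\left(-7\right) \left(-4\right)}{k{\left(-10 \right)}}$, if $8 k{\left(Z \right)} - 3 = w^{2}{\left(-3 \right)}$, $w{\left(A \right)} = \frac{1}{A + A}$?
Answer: $\frac{353389}{5341} \approx 66.165$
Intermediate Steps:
$w{\left(A \right)} = \frac{1}{2 A}$
$k{\left(Z \right)} = \frac{109}{288}$ ($k{\left(Z \right)} = \frac{3}{8} + \frac{\left(\frac{1}{2 \left(-3\right)}\right)^{2}}{8} = \frac{3}{8} + \frac{\left(\frac{1}{2} \left(- \frac{1}{3}\right)\right)^{2}}{8} = \frac{3}{8} + \frac{\left(- \frac{1}{6}\right)^{2}}{8} = \frac{3}{8} + \frac{1}{8} \cdot \frac{1}{36} = \frac{3}{8} + \frac{1}{288} = \frac{109}{288}$)
$- \frac{383}{49} + \frac{\left(-7\right) \left(-4\right)}{k{\left(-10 \right)}} = - \frac{383}{49} + \frac{\left(-7\right) \left(-4\right)}{\frac{109}{288}} = \left(-383\right) \frac{1}{49} + 28 \cdot \frac{288}{109} = - \frac{383}{49} + \frac{8064}{109} = \frac{353389}{5341}$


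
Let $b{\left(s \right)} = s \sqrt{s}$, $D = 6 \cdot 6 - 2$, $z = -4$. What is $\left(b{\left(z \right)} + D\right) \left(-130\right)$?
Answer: $-4420 + 1040 i \approx -4420.0 + 1040.0 i$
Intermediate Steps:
$D = 34$ ($D = 36 - 2 = 34$)
$b{\left(s \right)} = s^{\frac{3}{2}}$
$\left(b{\left(z \right)} + D\right) \left(-130\right) = \left(\left(-4\right)^{\frac{3}{2}} + 34\right) \left(-130\right) = \left(- 8 i + 34\right) \left(-130\right) = \left(34 - 8 i\right) \left(-130\right) = -4420 + 1040 i$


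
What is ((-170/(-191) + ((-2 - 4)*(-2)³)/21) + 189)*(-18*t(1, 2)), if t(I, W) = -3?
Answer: 13874706/1337 ≈ 10377.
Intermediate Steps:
((-170/(-191) + ((-2 - 4)*(-2)³)/21) + 189)*(-18*t(1, 2)) = ((-170/(-191) + ((-2 - 4)*(-2)³)/21) + 189)*(-18*(-3)) = ((-170*(-1/191) - 6*(-8)*(1/21)) + 189)*54 = ((170/191 + 48*(1/21)) + 189)*54 = ((170/191 + 16/7) + 189)*54 = (4246/1337 + 189)*54 = (256939/1337)*54 = 13874706/1337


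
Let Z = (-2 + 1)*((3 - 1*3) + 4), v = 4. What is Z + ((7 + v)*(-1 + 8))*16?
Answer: 1228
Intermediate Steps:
Z = -4 (Z = -((3 - 3) + 4) = -(0 + 4) = -1*4 = -4)
Z + ((7 + v)*(-1 + 8))*16 = -4 + ((7 + 4)*(-1 + 8))*16 = -4 + (11*7)*16 = -4 + 77*16 = -4 + 1232 = 1228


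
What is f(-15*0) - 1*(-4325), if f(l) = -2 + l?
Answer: 4323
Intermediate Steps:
f(-15*0) - 1*(-4325) = (-2 - 15*0) - 1*(-4325) = (-2 + 0) + 4325 = -2 + 4325 = 4323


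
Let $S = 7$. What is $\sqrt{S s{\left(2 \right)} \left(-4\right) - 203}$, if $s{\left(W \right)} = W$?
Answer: $i \sqrt{259} \approx 16.093 i$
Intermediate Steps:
$\sqrt{S s{\left(2 \right)} \left(-4\right) - 203} = \sqrt{7 \cdot 2 \left(-4\right) - 203} = \sqrt{14 \left(-4\right) - 203} = \sqrt{-56 - 203} = \sqrt{-259} = i \sqrt{259}$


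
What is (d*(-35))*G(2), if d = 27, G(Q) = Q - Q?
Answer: 0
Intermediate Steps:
G(Q) = 0
(d*(-35))*G(2) = (27*(-35))*0 = -945*0 = 0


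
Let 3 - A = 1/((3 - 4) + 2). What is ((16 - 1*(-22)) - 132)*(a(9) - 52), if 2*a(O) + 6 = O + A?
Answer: 4653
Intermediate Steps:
A = 2 (A = 3 - 1/((3 - 4) + 2) = 3 - 1/(-1 + 2) = 3 - 1/1 = 3 - 1*1 = 3 - 1 = 2)
a(O) = -2 + O/2 (a(O) = -3 + (O + 2)/2 = -3 + (2 + O)/2 = -3 + (1 + O/2) = -2 + O/2)
((16 - 1*(-22)) - 132)*(a(9) - 52) = ((16 - 1*(-22)) - 132)*((-2 + (½)*9) - 52) = ((16 + 22) - 132)*((-2 + 9/2) - 52) = (38 - 132)*(5/2 - 52) = -94*(-99/2) = 4653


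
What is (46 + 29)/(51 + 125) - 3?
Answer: -453/176 ≈ -2.5739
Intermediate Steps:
(46 + 29)/(51 + 125) - 3 = 75/176 - 3 = -453/176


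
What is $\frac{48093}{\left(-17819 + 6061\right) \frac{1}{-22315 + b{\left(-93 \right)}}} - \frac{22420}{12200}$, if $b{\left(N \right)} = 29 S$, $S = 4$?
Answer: $\frac{162808222138}{1793095} \approx 90797.0$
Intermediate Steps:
$b{\left(N \right)} = 116$ ($b{\left(N \right)} = 29 \cdot 4 = 116$)
$\frac{48093}{\left(-17819 + 6061\right) \frac{1}{-22315 + b{\left(-93 \right)}}} - \frac{22420}{12200} = \frac{48093}{\left(-17819 + 6061\right) \frac{1}{-22315 + 116}} - \frac{22420}{12200} = \frac{48093}{\left(-11758\right) \frac{1}{-22199}} - \frac{1121}{610} = \frac{48093}{\left(-11758\right) \left(- \frac{1}{22199}\right)} - \frac{1121}{610} = \frac{48093}{\frac{11758}{22199}} - \frac{1121}{610} = 48093 \cdot \frac{22199}{11758} - \frac{1121}{610} = \frac{1067616507}{11758} - \frac{1121}{610} = \frac{162808222138}{1793095}$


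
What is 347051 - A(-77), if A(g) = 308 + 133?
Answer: 346610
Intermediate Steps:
A(g) = 441
347051 - A(-77) = 347051 - 1*441 = 347051 - 441 = 346610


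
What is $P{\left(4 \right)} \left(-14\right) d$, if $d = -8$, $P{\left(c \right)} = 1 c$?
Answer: $448$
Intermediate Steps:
$P{\left(c \right)} = c$
$P{\left(4 \right)} \left(-14\right) d = 4 \left(-14\right) \left(-8\right) = \left(-56\right) \left(-8\right) = 448$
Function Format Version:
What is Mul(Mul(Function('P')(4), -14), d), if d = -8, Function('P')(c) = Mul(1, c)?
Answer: 448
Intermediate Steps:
Function('P')(c) = c
Mul(Mul(Function('P')(4), -14), d) = Mul(Mul(4, -14), -8) = Mul(-56, -8) = 448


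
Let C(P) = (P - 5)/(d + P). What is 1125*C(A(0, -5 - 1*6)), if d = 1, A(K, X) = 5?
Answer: 0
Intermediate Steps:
C(P) = (-5 + P)/(1 + P) (C(P) = (P - 5)/(1 + P) = (-5 + P)/(1 + P))
1125*C(A(0, -5 - 1*6)) = 1125*((-5 + 5)/(1 + 5)) = 1125*(0/6) = 1125*((⅙)*0) = 1125*0 = 0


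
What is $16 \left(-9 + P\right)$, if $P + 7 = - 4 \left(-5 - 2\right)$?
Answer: $192$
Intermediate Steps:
$P = 21$ ($P = -7 - 4 \left(-5 - 2\right) = -7 - -28 = -7 + 28 = 21$)
$16 \left(-9 + P\right) = 16 \left(-9 + 21\right) = 16 \cdot 12 = 192$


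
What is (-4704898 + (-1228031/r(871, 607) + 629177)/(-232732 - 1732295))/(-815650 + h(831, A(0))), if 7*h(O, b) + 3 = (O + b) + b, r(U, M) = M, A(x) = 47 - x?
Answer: 6547179453786685/1134848024807382 ≈ 5.7692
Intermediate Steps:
h(O, b) = -3/7 + O/7 + 2*b/7 (h(O, b) = -3/7 + ((O + b) + b)/7 = -3/7 + (O + 2*b)/7 = -3/7 + (O/7 + 2*b/7) = -3/7 + O/7 + 2*b/7)
(-4704898 + (-1228031/r(871, 607) + 629177)/(-232732 - 1732295))/(-815650 + h(831, A(0))) = (-4704898 + (-1228031/607 + 629177)/(-232732 - 1732295))/(-815650 + (-3/7 + (1/7)*831 + 2*(47 - 1*0)/7)) = (-4704898 + (-1228031*1/607 + 629177)/(-1965027))/(-815650 + (-3/7 + 831/7 + 2*(47 + 0)/7)) = (-4704898 + (-1228031/607 + 629177)*(-1/1965027))/(-815650 + (-3/7 + 831/7 + (2/7)*47)) = (-4704898 + (380682408/607)*(-1/1965027))/(-815650 + (-3/7 + 831/7 + 94/7)) = (-4704898 - 126894136/397590463)/(-815650 + 922/7) = -1870622701081910/(397590463*(-5708628/7)) = -1870622701081910/397590463*(-7/5708628) = 6547179453786685/1134848024807382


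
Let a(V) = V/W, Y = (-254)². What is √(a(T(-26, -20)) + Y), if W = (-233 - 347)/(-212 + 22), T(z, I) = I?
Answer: √54252446/29 ≈ 253.99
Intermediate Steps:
Y = 64516
W = 58/19 (W = -580/(-190) = -580*(-1/190) = 58/19 ≈ 3.0526)
a(V) = 19*V/58 (a(V) = V/(58/19) = V*(19/58) = 19*V/58)
√(a(T(-26, -20)) + Y) = √((19/58)*(-20) + 64516) = √(-190/29 + 64516) = √(1870774/29) = √54252446/29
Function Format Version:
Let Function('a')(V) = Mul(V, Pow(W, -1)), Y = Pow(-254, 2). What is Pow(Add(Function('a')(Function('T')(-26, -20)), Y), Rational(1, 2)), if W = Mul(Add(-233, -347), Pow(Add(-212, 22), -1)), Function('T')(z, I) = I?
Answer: Mul(Rational(1, 29), Pow(54252446, Rational(1, 2))) ≈ 253.99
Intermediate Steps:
Y = 64516
W = Rational(58, 19) (W = Mul(-580, Pow(-190, -1)) = Mul(-580, Rational(-1, 190)) = Rational(58, 19) ≈ 3.0526)
Function('a')(V) = Mul(Rational(19, 58), V) (Function('a')(V) = Mul(V, Pow(Rational(58, 19), -1)) = Mul(V, Rational(19, 58)) = Mul(Rational(19, 58), V))
Pow(Add(Function('a')(Function('T')(-26, -20)), Y), Rational(1, 2)) = Pow(Add(Mul(Rational(19, 58), -20), 64516), Rational(1, 2)) = Pow(Add(Rational(-190, 29), 64516), Rational(1, 2)) = Pow(Rational(1870774, 29), Rational(1, 2)) = Mul(Rational(1, 29), Pow(54252446, Rational(1, 2)))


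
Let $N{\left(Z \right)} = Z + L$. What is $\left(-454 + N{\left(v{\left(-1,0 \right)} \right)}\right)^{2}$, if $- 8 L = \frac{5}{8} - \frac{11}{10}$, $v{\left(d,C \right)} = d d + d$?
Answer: $\frac{21100758121}{102400} \approx 2.0606 \cdot 10^{5}$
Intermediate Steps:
$v{\left(d,C \right)} = d + d^{2}$ ($v{\left(d,C \right)} = d^{2} + d = d + d^{2}$)
$L = \frac{19}{320}$ ($L = - \frac{\frac{5}{8} - \frac{11}{10}}{8} = \left(- \frac{1}{8}\right) \left(- \frac{19}{40}\right) = \frac{19}{320} \approx 0.059375$)
$N{\left(Z \right)} = \frac{19}{320} + Z$ ($N{\left(Z \right)} = Z + \frac{19}{320} = \frac{19}{320} + Z$)
$\left(-454 + N{\left(v{\left(-1,0 \right)} \right)}\right)^{2} = \left(-454 + \left(\frac{19}{320} - \left(1 - 1\right)\right)\right)^{2} = \left(-454 + \left(\frac{19}{320} - 0\right)\right)^{2} = \left(-454 + \left(\frac{19}{320} + 0\right)\right)^{2} = \left(-454 + \frac{19}{320}\right)^{2} = \left(- \frac{145261}{320}\right)^{2} = \frac{21100758121}{102400}$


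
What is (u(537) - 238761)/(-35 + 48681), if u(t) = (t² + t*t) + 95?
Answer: 169036/24323 ≈ 6.9496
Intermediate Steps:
u(t) = 95 + 2*t² (u(t) = (t² + t²) + 95 = 2*t² + 95 = 95 + 2*t²)
(u(537) - 238761)/(-35 + 48681) = ((95 + 2*537²) - 238761)/(-35 + 48681) = ((95 + 2*288369) - 238761)/48646 = ((95 + 576738) - 238761)*(1/48646) = (576833 - 238761)*(1/48646) = 338072*(1/48646) = 169036/24323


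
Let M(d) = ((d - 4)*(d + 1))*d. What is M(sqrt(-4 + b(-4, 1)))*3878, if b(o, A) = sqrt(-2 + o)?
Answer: 3878*sqrt(-4 + I*sqrt(6))*(-8 - 3*sqrt(-4 + I*sqrt(6)) + I*sqrt(6)) ≈ 8507.0 - 87586.0*I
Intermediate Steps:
M(d) = d*(1 + d)*(-4 + d) (M(d) = ((-4 + d)*(1 + d))*d = ((1 + d)*(-4 + d))*d = d*(1 + d)*(-4 + d))
M(sqrt(-4 + b(-4, 1)))*3878 = (sqrt(-4 + sqrt(-2 - 4))*(-4 + (sqrt(-4 + sqrt(-2 - 4)))**2 - 3*sqrt(-4 + sqrt(-2 - 4))))*3878 = (sqrt(-4 + sqrt(-6))*(-4 + (sqrt(-4 + sqrt(-6)))**2 - 3*sqrt(-4 + sqrt(-6))))*3878 = (sqrt(-4 + I*sqrt(6))*(-4 + (sqrt(-4 + I*sqrt(6)))**2 - 3*sqrt(-4 + I*sqrt(6))))*3878 = (sqrt(-4 + I*sqrt(6))*(-4 + (-4 + I*sqrt(6)) - 3*sqrt(-4 + I*sqrt(6))))*3878 = (sqrt(-4 + I*sqrt(6))*(-8 - 3*sqrt(-4 + I*sqrt(6)) + I*sqrt(6)))*3878 = 3878*sqrt(-4 + I*sqrt(6))*(-8 - 3*sqrt(-4 + I*sqrt(6)) + I*sqrt(6))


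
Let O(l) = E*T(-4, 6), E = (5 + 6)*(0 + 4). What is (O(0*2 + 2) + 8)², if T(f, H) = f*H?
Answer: 1098304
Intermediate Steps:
T(f, H) = H*f
E = 44 (E = 11*4 = 44)
O(l) = -1056 (O(l) = 44*(6*(-4)) = 44*(-24) = -1056)
(O(0*2 + 2) + 8)² = (-1056 + 8)² = (-1048)² = 1098304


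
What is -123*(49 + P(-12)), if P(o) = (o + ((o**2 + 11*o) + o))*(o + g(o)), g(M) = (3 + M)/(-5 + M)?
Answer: -390279/17 ≈ -22958.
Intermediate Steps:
g(M) = (3 + M)/(-5 + M)
P(o) = (o + (3 + o)/(-5 + o))*(o**2 + 13*o) (P(o) = (o + ((o**2 + 11*o) + o))*(o + (3 + o)/(-5 + o)) = (o + (o**2 + 12*o))*(o + (3 + o)/(-5 + o)) = (o**2 + 13*o)*(o + (3 + o)/(-5 + o)) = (o + (3 + o)/(-5 + o))*(o**2 + 13*o))
-123*(49 + P(-12)) = -123*(49 - 12*(39 + (-12)**3 - 49*(-12) + 9*(-12)**2)/(-5 - 12)) = -123*(49 - 12*(39 - 1728 + 588 + 9*144)/(-17)) = -123*(49 - 12*(-1/17)*(39 - 1728 + 588 + 1296)) = -123*(49 - 12*(-1/17)*195) = -123*(49 + 2340/17) = -123*3173/17 = -390279/17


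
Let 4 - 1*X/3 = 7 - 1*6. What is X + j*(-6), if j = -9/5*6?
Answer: 369/5 ≈ 73.800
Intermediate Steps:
j = -54/5 (j = -9*1/5*6 = -9/5*6 = -54/5 ≈ -10.800)
X = 9 (X = 12 - 3*(7 - 1*6) = 12 - 3*(7 - 6) = 12 - 3*1 = 12 - 3 = 9)
X + j*(-6) = 9 - 54/5*(-6) = 9 + 324/5 = 369/5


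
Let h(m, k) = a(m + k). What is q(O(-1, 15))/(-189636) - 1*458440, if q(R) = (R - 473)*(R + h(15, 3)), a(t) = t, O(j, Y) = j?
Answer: -14489453297/31606 ≈ -4.5844e+5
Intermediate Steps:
h(m, k) = k + m (h(m, k) = m + k = k + m)
q(R) = (-473 + R)*(18 + R) (q(R) = (R - 473)*(R + (3 + 15)) = (-473 + R)*(R + 18) = (-473 + R)*(18 + R))
q(O(-1, 15))/(-189636) - 1*458440 = (-8514 + (-1)² - 455*(-1))/(-189636) - 1*458440 = (-8514 + 1 + 455)*(-1/189636) - 458440 = -8058*(-1/189636) - 458440 = 1343/31606 - 458440 = -14489453297/31606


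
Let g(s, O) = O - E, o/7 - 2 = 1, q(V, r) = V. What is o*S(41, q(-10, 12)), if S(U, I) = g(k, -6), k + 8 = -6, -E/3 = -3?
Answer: -315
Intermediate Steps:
E = 9 (E = -3*(-3) = 9)
k = -14 (k = -8 - 6 = -14)
o = 21 (o = 14 + 7*1 = 14 + 7 = 21)
g(s, O) = -9 + O (g(s, O) = O - 1*9 = O - 9 = -9 + O)
S(U, I) = -15 (S(U, I) = -9 - 6 = -15)
o*S(41, q(-10, 12)) = 21*(-15) = -315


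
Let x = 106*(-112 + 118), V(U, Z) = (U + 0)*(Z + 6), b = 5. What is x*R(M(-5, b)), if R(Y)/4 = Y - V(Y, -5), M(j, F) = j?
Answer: 0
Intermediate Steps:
V(U, Z) = U*(6 + Z)
x = 636 (x = 106*6 = 636)
R(Y) = 0 (R(Y) = 4*(Y - Y*(6 - 5)) = 4*(Y - Y) = 4*0 = 0)
x*R(M(-5, b)) = 636*0 = 0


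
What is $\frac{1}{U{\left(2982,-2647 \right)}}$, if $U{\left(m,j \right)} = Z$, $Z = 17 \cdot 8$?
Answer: $\frac{1}{136} \approx 0.0073529$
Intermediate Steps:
$Z = 136$
$U{\left(m,j \right)} = 136$
$\frac{1}{U{\left(2982,-2647 \right)}} = \frac{1}{136}$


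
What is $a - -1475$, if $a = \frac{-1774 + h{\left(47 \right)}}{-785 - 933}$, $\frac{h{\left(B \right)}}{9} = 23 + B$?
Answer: $\frac{1267597}{859} \approx 1475.7$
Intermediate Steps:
$h{\left(B \right)} = 207 + 9 B$ ($h{\left(B \right)} = 9 \left(23 + B\right) = 207 + 9 B$)
$a = \frac{572}{859}$ ($a = \frac{-1774 + \left(207 + 9 \cdot 47\right)}{-785 - 933} = \frac{-1774 + \left(207 + 423\right)}{-1718} = \left(-1774 + 630\right) \left(- \frac{1}{1718}\right) = \left(-1144\right) \left(- \frac{1}{1718}\right) = \frac{572}{859} \approx 0.66589$)
$a - -1475 = \frac{572}{859} - -1475 = \frac{572}{859} + 1475 = \frac{1267597}{859}$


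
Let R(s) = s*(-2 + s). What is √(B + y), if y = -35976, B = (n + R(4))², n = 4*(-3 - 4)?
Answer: 2*I*√8894 ≈ 188.62*I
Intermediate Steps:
n = -28 (n = 4*(-7) = -28)
B = 400 (B = (-28 + 4*(-2 + 4))² = (-28 + 4*2)² = (-28 + 8)² = (-20)² = 400)
√(B + y) = √(400 - 35976) = √(-35576) = 2*I*√8894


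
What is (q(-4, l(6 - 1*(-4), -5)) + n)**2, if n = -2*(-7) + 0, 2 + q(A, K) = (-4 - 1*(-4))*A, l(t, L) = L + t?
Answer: 144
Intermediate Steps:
q(A, K) = -2 (q(A, K) = -2 + (-4 - 1*(-4))*A = -2 + (-4 + 4)*A = -2 + 0*A = -2 + 0 = -2)
n = 14 (n = 14 + 0 = 14)
(q(-4, l(6 - 1*(-4), -5)) + n)**2 = (-2 + 14)**2 = 12**2 = 144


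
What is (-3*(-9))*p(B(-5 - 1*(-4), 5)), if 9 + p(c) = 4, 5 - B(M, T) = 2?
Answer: -135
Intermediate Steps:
B(M, T) = 3 (B(M, T) = 5 - 1*2 = 5 - 2 = 3)
p(c) = -5 (p(c) = -9 + 4 = -5)
(-3*(-9))*p(B(-5 - 1*(-4), 5)) = -3*(-9)*(-5) = 27*(-5) = -135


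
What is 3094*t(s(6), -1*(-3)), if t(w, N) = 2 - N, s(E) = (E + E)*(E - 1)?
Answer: -3094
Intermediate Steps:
s(E) = 2*E*(-1 + E) (s(E) = (2*E)*(-1 + E) = 2*E*(-1 + E))
3094*t(s(6), -1*(-3)) = 3094*(2 - (-1)*(-3)) = 3094*(2 - 1*3) = 3094*(2 - 3) = 3094*(-1) = -3094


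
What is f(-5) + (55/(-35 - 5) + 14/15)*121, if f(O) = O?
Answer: -7013/120 ≈ -58.442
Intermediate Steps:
f(-5) + (55/(-35 - 5) + 14/15)*121 = -5 + (55/(-35 - 5) + 14/15)*121 = -5 + (55/(-40) + 14*(1/15))*121 = -5 + (55*(-1/40) + 14/15)*121 = -5 + (-11/8 + 14/15)*121 = -5 - 53/120*121 = -5 - 6413/120 = -7013/120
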